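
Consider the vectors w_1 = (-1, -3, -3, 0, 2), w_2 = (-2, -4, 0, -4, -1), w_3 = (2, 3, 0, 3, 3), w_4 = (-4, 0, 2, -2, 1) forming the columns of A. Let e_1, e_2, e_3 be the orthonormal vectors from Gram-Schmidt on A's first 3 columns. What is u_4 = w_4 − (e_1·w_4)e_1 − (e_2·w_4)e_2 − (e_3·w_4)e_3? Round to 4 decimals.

e_1 = w_1/‖w_1‖ = (-1, -3, -3, 0, 2)/4.7958 = (-0.2085, -0.6255, -0.6255, 0.0000, 0.4170).
r_{12} = e_1·w_2 = 2.5022.
u_2 = w_2 − 2.5022·e_1 = (-1.4783, -2.4348, 1.5652, -4.0000, -2.0435).
‖u_2‖ = 5.5443, so e_2 = (-0.2666, -0.4392, 0.2823, -0.7215, -0.3686).
r_{13} = e_1·w_3 = -1.0426; r_{23} = e_2·w_3 = -5.1208.
u_3 = w_3 + 1.0426·e_1 + 5.1208·e_2 = (0.4173, 0.0990, 0.7935, -0.6945, 1.5474).
‖u_3‖ = 1.9210, so e_3 = (0.2172, 0.0515, 0.4131, -0.3615, 0.8055).
r_{14} = e_1·w_4 = 0.0000; r_{24} = e_2·w_4 = 2.7055; r_{34} = e_3·w_4 = 1.4858.
u_4 = w_4 + 0.0000·e_1 − 2.7055·e_2 − 1.4858·e_3 = (-3.6014, 1.1115, 0.6225, 0.4891, 0.8003).

u_4 = (-3.6014, 1.1115, 0.6225, 0.4891, 0.8003)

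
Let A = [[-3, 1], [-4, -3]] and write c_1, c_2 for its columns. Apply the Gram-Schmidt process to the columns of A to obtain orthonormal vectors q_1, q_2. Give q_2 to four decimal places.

c_1 = (-3, -4); ‖c_1‖ = 5.0000, so q_1 = (-0.6000, -0.8000).
q_1·c_2 = (-0.6000)·1 + (-0.8000)·(-3) = 1.8000.
u_2 = c_2 − 1.8000·q_1 = (2.0800, -1.5600).
‖u_2‖ = 2.6000, so q_2 = (0.8000, -0.6000).

q_2 = (0.8000, -0.6000)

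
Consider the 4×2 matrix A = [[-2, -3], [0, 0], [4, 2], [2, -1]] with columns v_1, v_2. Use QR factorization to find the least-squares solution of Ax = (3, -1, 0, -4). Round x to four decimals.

x = (-0.7083, 0.2500)

v_1 = (-2, 0, 4, 2); ‖v_1‖ = 4.8990, so q_1 = (-0.4082, 0.0000, 0.8165, 0.4082).
q_1·v_2 = (-0.4082)·(-3) + 0.0000·0 + 0.8165·2 + 0.4082·(-1) = 2.4495.
u_2 = v_2 − 2.4495·q_1 = (-2.0000, 0.0000, 0.0000, -2.0000).
‖u_2‖ = 2.8284, so q_2 = (-0.7071, 0.0000, 0.0000, -0.7071).
Qᵀb = (-2.8577, 0.7071).
Back-substitute: x_2 = 0.7071/2.8284 = 0.2500.
x_1 = (-2.8577 − 2.4495·0.2500)/4.8990 = -0.7083.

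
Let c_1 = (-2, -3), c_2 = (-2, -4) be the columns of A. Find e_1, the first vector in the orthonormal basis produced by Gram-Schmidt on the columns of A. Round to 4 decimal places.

e_1 = (-0.5547, -0.8321)

e_1 = c_1/‖c_1‖ = (-2, -3)/3.6056 = (-0.5547, -0.8321).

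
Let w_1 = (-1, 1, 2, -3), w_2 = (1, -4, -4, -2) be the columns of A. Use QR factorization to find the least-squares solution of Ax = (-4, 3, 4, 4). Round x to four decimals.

x = (-0.3340, -1.1443)

q_1 = w_1/‖w_1‖ = (-1, 1, 2, -3)/3.8730 = (-0.2582, 0.2582, 0.5164, -0.7746).
r_{12} = q_1·w_2 = -1.8074.
u_2 = w_2 + 1.8074·q_1 = (0.5333, -3.5333, -3.0667, -3.4000).
‖u_2‖ = 5.8080, so q_2 = (0.0918, -0.6084, -0.5280, -0.5854).
Qᵀb = (0.7746, -6.6460).
Back-substitute: x_2 = -6.6460/5.8080 = -1.1443.
x_1 = (0.7746 + 1.8074·(-1.1443))/3.8730 = -0.3340.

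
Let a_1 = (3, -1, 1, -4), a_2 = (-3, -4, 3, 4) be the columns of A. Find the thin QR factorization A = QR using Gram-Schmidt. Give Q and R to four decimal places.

Q = [[0.5774, -0.1622], [-0.1925, -0.7570], [0.1925, 0.5948], [-0.7698, 0.2163]], R = [[5.1962, -3.4641], [0.0000, 6.1644]]

a_1 = (3, -1, 1, -4); ‖a_1‖ = 5.1962, so e_1 = (0.5774, -0.1925, 0.1925, -0.7698).
e_1·a_2 = 0.5774·(-3) + (-0.1925)·(-4) + 0.1925·3 + (-0.7698)·4 = -3.4641.
u_2 = a_2 + 3.4641·e_1 = (-1.0000, -4.6667, 3.6667, 1.3333).
‖u_2‖ = 6.1644, so e_2 = (-0.1622, -0.7570, 0.5948, 0.2163).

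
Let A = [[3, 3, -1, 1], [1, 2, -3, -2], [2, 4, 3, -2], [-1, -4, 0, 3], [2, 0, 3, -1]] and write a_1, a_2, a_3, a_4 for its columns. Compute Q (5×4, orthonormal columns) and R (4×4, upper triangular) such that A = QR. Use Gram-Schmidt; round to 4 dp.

Q = [[0.6882, -0.1525, -0.4205, 0.5452], [0.2294, 0.1906, -0.6234, -0.5838], [0.4588, 0.3812, 0.5516, 0.1305], [-0.2294, -0.6734, -0.0754, 0.2474], [0.4588, -0.5845, 0.3530, -0.5326]], R = [[4.3589, 5.2766, 1.3765, -1.8353], [0.0000, 4.1422, -1.0292, -2.7318], [0.0000, 0.0000, 5.0046, -0.8563], [0.0000, 0.0000, 0.0000, 2.7268]]

a_1 = (3, 1, 2, -1, 2); ‖a_1‖ = 4.3589, so q_1 = (0.6882, 0.2294, 0.4588, -0.2294, 0.4588).
q_1·a_2 = 0.6882·3 + 0.2294·2 + 0.4588·4 + (-0.2294)·(-4) + 0.4588·0 = 5.2766.
u_2 = a_2 − 5.2766·q_1 = (-0.6316, 0.7895, 1.5789, -2.7895, -2.4211).
‖u_2‖ = 4.1422, so q_2 = (-0.1525, 0.1906, 0.3812, -0.6734, -0.5845).
q_1·a_3 = 0.6882·(-1) + 0.2294·(-3) + 0.4588·3 + (-0.2294)·0 + 0.4588·3 = 1.3765; q_2·a_3 = (-0.1525)·(-1) + 0.1906·(-3) + 0.3812·3 + (-0.6734)·0 + (-0.5845)·3 = -1.0292.
u_3 = a_3 − 1.3765·q_1 + 1.0292·q_2 = (-2.1043, -3.1196, 2.7607, -0.3773, 1.7669).
‖u_3‖ = 5.0046, so q_3 = (-0.4205, -0.6234, 0.5516, -0.0754, 0.3530).
q_1·a_4 = 0.6882·1 + 0.2294·(-2) + 0.4588·(-2) + (-0.2294)·3 + 0.4588·(-1) = -1.8353; q_2·a_4 = (-0.1525)·1 + 0.1906·(-2) + 0.3812·(-2) + (-0.6734)·3 + (-0.5845)·(-1) = -2.7318; q_3·a_4 = (-0.4205)·1 + (-0.6234)·(-2) + 0.5516·(-2) + (-0.0754)·3 + 0.3530·(-1) = -0.8563.
u_4 = a_4 + 1.8353·q_1 + 2.7318·q_2 + 0.8563·q_3 = (1.4866, -1.5920, 0.3558, 0.6747, -1.4523).
‖u_4‖ = 2.7268, so q_4 = (0.5452, -0.5838, 0.1305, 0.2474, -0.5326).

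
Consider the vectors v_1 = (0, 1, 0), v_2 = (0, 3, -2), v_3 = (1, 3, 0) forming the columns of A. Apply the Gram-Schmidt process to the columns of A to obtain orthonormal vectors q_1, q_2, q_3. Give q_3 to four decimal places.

q_1 = v_1/‖v_1‖ = (0, 1, 0)/1.0000 = (0.0000, 1.0000, 0.0000).
r_{12} = q_1·v_2 = 3.0000.
u_2 = v_2 − 3.0000·q_1 = (0.0000, 0.0000, -2.0000).
‖u_2‖ = 2.0000, so q_2 = (0.0000, 0.0000, -1.0000).
r_{13} = q_1·v_3 = 3.0000; r_{23} = q_2·v_3 = 0.0000.
u_3 = v_3 − 3.0000·q_1 + 0.0000·q_2 = (1.0000, 0.0000, 0.0000).
‖u_3‖ = 1.0000, so q_3 = (1.0000, 0.0000, 0.0000).

q_3 = (1.0000, 0.0000, 0.0000)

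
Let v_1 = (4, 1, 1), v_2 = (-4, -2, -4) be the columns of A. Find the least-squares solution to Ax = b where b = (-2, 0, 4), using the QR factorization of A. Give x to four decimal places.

x = (-1.9512, -1.4146)

v_1 = (4, 1, 1); ‖v_1‖ = 4.2426, so e_1 = (0.9428, 0.2357, 0.2357).
e_1·v_2 = 0.9428·(-4) + 0.2357·(-2) + 0.2357·(-4) = -5.1854.
u_2 = v_2 + 5.1854·e_1 = (0.8889, -0.7778, -2.7778).
‖u_2‖ = 3.0185, so e_2 = (0.2945, -0.2577, -0.9203).
Qᵀb = (-0.9428, -4.2700).
Back-substitute: x_2 = -4.2700/3.0185 = -1.4146.
x_1 = (-0.9428 + 5.1854·(-1.4146))/4.2426 = -1.9512.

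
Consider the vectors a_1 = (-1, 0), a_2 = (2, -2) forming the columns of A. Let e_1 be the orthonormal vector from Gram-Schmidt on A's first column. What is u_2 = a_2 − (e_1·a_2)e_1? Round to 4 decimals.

e_1 = a_1/‖a_1‖ = (-1, 0)/1.0000 = (-1.0000, 0.0000).
r_{12} = e_1·a_2 = -2.0000.
u_2 = a_2 + 2.0000·e_1 = (0.0000, -2.0000).

u_2 = (0.0000, -2.0000)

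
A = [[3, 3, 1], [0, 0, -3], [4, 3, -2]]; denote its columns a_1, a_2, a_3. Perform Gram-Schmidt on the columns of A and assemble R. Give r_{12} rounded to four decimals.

a_1 = (3, 0, 4); ‖a_1‖ = 5.0000, so e_1 = (0.6000, 0.0000, 0.8000).
r_{12} = e_1·a_2 = 4.2000.

r_{12} = 4.2000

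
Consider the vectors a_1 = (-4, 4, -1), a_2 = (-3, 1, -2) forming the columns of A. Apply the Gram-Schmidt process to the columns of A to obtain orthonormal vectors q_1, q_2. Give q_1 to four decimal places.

a_1 = (-4, 4, -1); ‖a_1‖ = 5.7446, so q_1 = (-0.6963, 0.6963, -0.1741).

q_1 = (-0.6963, 0.6963, -0.1741)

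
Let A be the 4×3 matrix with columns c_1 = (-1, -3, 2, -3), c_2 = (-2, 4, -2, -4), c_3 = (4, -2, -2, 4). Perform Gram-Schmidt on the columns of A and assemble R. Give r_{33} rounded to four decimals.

e_1 = c_1/‖c_1‖ = (-1, -3, 2, -3)/4.7958 = (-0.2085, -0.6255, 0.4170, -0.6255).
r_{12} = e_1·c_2 = -0.4170.
u_2 = c_2 + 0.4170·e_1 = (-2.0870, 3.7391, -1.8261, -4.2609).
‖u_2‖ = 6.3108, so e_2 = (-0.3307, 0.5925, -0.2894, -0.6752).
r_{13} = e_1·c_3 = -2.9192; r_{23} = e_2·c_3 = -4.6298.
u_3 = c_3 + 2.9192·e_1 + 4.6298·e_2 = (1.8603, -1.0830, -2.1223, -0.9520).
r_{33} = ‖u_3‖ = 3.1692.

r_{33} = 3.1692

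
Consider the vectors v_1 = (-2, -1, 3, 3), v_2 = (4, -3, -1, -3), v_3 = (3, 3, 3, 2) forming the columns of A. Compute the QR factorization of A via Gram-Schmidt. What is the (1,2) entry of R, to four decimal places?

r_{12} = -3.5447

e_1 = v_1/‖v_1‖ = (-2, -1, 3, 3)/4.7958 = (-0.4170, -0.2085, 0.6255, 0.6255).
r_{12} = e_1·v_2 = -3.5447.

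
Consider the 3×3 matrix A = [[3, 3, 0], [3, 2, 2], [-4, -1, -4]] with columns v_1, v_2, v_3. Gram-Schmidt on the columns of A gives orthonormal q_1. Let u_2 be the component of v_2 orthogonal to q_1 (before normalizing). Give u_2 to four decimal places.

v_1 = (3, 3, -4); ‖v_1‖ = 5.8310, so q_1 = (0.5145, 0.5145, -0.6860).
q_1·v_2 = 0.5145·3 + 0.5145·2 + (-0.6860)·(-1) = 3.2585.
u_2 = v_2 − 3.2585·q_1 = (1.3235, 0.3235, 1.2353).

u_2 = (1.3235, 0.3235, 1.2353)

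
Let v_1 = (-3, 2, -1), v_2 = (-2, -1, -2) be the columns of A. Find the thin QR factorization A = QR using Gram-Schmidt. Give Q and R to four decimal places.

Q = [[-0.8018, -0.2817], [0.5345, -0.7325], [-0.2673, -0.6198]], R = [[3.7417, 1.6036], [0.0000, 2.5355]]

e_1 = v_1/‖v_1‖ = (-3, 2, -1)/3.7417 = (-0.8018, 0.5345, -0.2673).
r_{12} = e_1·v_2 = 1.6036.
u_2 = v_2 − 1.6036·e_1 = (-0.7143, -1.8571, -1.5714).
‖u_2‖ = 2.5355, so e_2 = (-0.2817, -0.7325, -0.6198).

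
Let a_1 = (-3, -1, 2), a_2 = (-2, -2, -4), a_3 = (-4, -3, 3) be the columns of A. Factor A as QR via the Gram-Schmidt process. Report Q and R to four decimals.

Q = [[-0.8018, -0.4082, 0.4364], [-0.2673, -0.4082, -0.8729], [0.5345, -0.8165, 0.2182]], R = [[3.7417, 0.0000, 5.6125], [0.0000, 4.8990, 0.4082], [0.0000, 0.0000, 1.5275]]

a_1 = (-3, -1, 2); ‖a_1‖ = 3.7417, so q_1 = (-0.8018, -0.2673, 0.5345).
q_1·a_2 = (-0.8018)·(-2) + (-0.2673)·(-2) + 0.5345·(-4) = 0.0000.
u_2 = a_2 + 0.0000·q_1 = (-2.0000, -2.0000, -4.0000).
‖u_2‖ = 4.8990, so q_2 = (-0.4082, -0.4082, -0.8165).
q_1·a_3 = (-0.8018)·(-4) + (-0.2673)·(-3) + 0.5345·3 = 5.6125; q_2·a_3 = (-0.4082)·(-4) + (-0.4082)·(-3) + (-0.8165)·3 = 0.4082.
u_3 = a_3 − 5.6125·q_1 − 0.4082·q_2 = (0.6667, -1.3333, 0.3333).
‖u_3‖ = 1.5275, so q_3 = (0.4364, -0.8729, 0.2182).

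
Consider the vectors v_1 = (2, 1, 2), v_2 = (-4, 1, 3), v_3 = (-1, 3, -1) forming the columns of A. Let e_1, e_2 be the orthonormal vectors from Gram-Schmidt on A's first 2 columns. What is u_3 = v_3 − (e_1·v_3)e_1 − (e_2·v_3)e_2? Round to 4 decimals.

u_3 = (-0.2103, 2.9442, -1.2618)

e_1 = v_1/‖v_1‖ = (2, 1, 2)/3.0000 = (0.6667, 0.3333, 0.6667).
r_{12} = e_1·v_2 = -0.3333.
u_2 = v_2 + 0.3333·e_1 = (-3.7778, 1.1111, 3.2222).
‖u_2‖ = 5.0881, so e_2 = (-0.7425, 0.2184, 0.6333).
r_{13} = e_1·v_3 = -0.3333; r_{23} = e_2·v_3 = 0.7643.
u_3 = v_3 + 0.3333·e_1 − 0.7643·e_2 = (-0.2103, 2.9442, -1.2618).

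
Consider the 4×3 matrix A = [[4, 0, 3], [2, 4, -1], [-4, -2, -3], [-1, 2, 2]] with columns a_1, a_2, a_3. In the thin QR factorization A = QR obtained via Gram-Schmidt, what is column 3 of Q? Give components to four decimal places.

q_3 = (0.2048, -0.5210, -0.2530, 0.7890)

a_1 = (4, 2, -4, -1); ‖a_1‖ = 6.0828, so q_1 = (0.6576, 0.3288, -0.6576, -0.1644).
q_1·a_2 = 0.6576·0 + 0.3288·4 + (-0.6576)·(-2) + (-0.1644)·2 = 2.3016.
u_2 = a_2 − 2.3016·q_1 = (-1.5135, 3.2432, -0.4865, 2.3784).
‖u_2‖ = 4.3247, so q_2 = (-0.3500, 0.7499, -0.1125, 0.5500).
q_1·a_3 = 0.6576·3 + 0.3288·(-1) + (-0.6576)·(-3) + (-0.1644)·2 = 3.2880; q_2·a_3 = (-0.3500)·3 + 0.7499·(-1) + (-0.1125)·(-3) + 0.5500·2 = -0.3625.
u_3 = a_3 − 3.2880·q_1 + 0.3625·q_2 = (0.7110, -1.8092, -0.8786, 2.7399).
‖u_3‖ = 3.4724, so q_3 = (0.2048, -0.5210, -0.2530, 0.7890).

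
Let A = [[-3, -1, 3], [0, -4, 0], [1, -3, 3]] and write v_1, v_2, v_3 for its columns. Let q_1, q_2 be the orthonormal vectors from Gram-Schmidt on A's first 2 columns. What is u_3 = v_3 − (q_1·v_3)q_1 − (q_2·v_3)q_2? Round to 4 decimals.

v_1 = (-3, 0, 1); ‖v_1‖ = 3.1623, so q_1 = (-0.9487, 0.0000, 0.3162).
q_1·v_2 = (-0.9487)·(-1) + 0.0000·(-4) + 0.3162·(-3) = 0.0000.
u_2 = v_2 + 0.0000·q_1 = (-1.0000, -4.0000, -3.0000).
‖u_2‖ = 5.0990, so q_2 = (-0.1961, -0.7845, -0.5883).
q_1·v_3 = (-0.9487)·3 + 0.0000·0 + 0.3162·3 = -1.8974; q_2·v_3 = (-0.1961)·3 + (-0.7845)·0 + (-0.5883)·3 = -2.3534.
u_3 = v_3 + 1.8974·q_1 + 2.3534·q_2 = (0.7385, -1.8462, 2.2154).

u_3 = (0.7385, -1.8462, 2.2154)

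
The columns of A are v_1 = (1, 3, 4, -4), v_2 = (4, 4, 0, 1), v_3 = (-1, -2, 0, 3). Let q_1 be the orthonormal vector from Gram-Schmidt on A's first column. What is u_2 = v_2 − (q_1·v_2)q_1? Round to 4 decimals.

q_1 = v_1/‖v_1‖ = (1, 3, 4, -4)/6.4807 = (0.1543, 0.4629, 0.6172, -0.6172).
r_{12} = q_1·v_2 = 1.8516.
u_2 = v_2 − 1.8516·q_1 = (3.7143, 3.1429, -1.1429, 2.1429).

u_2 = (3.7143, 3.1429, -1.1429, 2.1429)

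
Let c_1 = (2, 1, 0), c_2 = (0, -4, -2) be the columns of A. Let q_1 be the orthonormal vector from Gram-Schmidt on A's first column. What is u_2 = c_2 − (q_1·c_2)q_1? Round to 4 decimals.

q_1 = c_1/‖c_1‖ = (2, 1, 0)/2.2361 = (0.8944, 0.4472, 0.0000).
r_{12} = q_1·c_2 = -1.7889.
u_2 = c_2 + 1.7889·q_1 = (1.6000, -3.2000, -2.0000).

u_2 = (1.6000, -3.2000, -2.0000)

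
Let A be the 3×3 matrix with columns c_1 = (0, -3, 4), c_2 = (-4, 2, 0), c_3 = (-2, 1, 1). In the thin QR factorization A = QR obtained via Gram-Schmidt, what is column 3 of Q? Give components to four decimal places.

e_3 = (0.3714, 0.7428, 0.5571)

e_1 = c_1/‖c_1‖ = (0, -3, 4)/5.0000 = (0.0000, -0.6000, 0.8000).
r_{12} = e_1·c_2 = -1.2000.
u_2 = c_2 + 1.2000·e_1 = (-4.0000, 1.2800, 0.9600).
‖u_2‖ = 4.3081, so e_2 = (-0.9285, 0.2971, 0.2228).
r_{13} = e_1·c_3 = 0.2000; r_{23} = e_2·c_3 = 2.3769.
u_3 = c_3 − 0.2000·e_1 − 2.3769·e_2 = (0.2069, 0.4138, 0.3103).
‖u_3‖ = 0.5571, so e_3 = (0.3714, 0.7428, 0.5571).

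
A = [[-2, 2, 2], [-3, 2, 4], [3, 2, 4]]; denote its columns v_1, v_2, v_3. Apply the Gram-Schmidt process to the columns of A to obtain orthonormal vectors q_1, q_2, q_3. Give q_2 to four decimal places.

v_1 = (-2, -3, 3); ‖v_1‖ = 4.6904, so q_1 = (-0.4264, -0.6396, 0.6396).
q_1·v_2 = (-0.4264)·2 + (-0.6396)·2 + 0.6396·2 = -0.8528.
u_2 = v_2 + 0.8528·q_1 = (1.6364, 1.4545, 2.5455).
‖u_2‖ = 3.3575, so q_2 = (0.4874, 0.4332, 0.7581).

q_2 = (0.4874, 0.4332, 0.7581)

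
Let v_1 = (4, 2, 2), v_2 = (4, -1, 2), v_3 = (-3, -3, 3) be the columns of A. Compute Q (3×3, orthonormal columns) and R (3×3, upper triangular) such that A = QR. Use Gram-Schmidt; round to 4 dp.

v_1 = (4, 2, 2); ‖v_1‖ = 4.8990, so e_1 = (0.8165, 0.4082, 0.4082).
e_1·v_2 = 0.8165·4 + 0.4082·(-1) + 0.4082·2 = 3.6742.
u_2 = v_2 − 3.6742·e_1 = (1.0000, -2.5000, 0.5000).
‖u_2‖ = 2.7386, so e_2 = (0.3651, -0.9129, 0.1826).
e_1·v_3 = 0.8165·(-3) + 0.4082·(-3) + 0.4082·3 = -2.4495; e_2·v_3 = 0.3651·(-3) + (-0.9129)·(-3) + 0.1826·3 = 2.1909.
u_3 = v_3 + 2.4495·e_1 − 2.1909·e_2 = (-1.8000, 0.0000, 3.6000).
‖u_3‖ = 4.0249, so e_3 = (-0.4472, 0.0000, 0.8944).

Q = [[0.8165, 0.3651, -0.4472], [0.4082, -0.9129, 0.0000], [0.4082, 0.1826, 0.8944]], R = [[4.8990, 3.6742, -2.4495], [0.0000, 2.7386, 2.1909], [0.0000, 0.0000, 4.0249]]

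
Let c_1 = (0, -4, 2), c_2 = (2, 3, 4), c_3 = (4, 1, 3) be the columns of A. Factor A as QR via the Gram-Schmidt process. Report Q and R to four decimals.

Q = [[0.0000, 0.3766, 0.9264], [-0.8944, 0.4143, -0.1684], [0.4472, 0.8286, -0.3369]], R = [[4.4721, -0.8944, 0.4472], [0.0000, 5.3104, 4.4065], [0.0000, 0.0000, 2.5265]]

c_1 = (0, -4, 2); ‖c_1‖ = 4.4721, so q_1 = (0.0000, -0.8944, 0.4472).
q_1·c_2 = 0.0000·2 + (-0.8944)·3 + 0.4472·4 = -0.8944.
u_2 = c_2 + 0.8944·q_1 = (2.0000, 2.2000, 4.4000).
‖u_2‖ = 5.3104, so q_2 = (0.3766, 0.4143, 0.8286).
q_1·c_3 = 0.0000·4 + (-0.8944)·1 + 0.4472·3 = 0.4472; q_2·c_3 = 0.3766·4 + 0.4143·1 + 0.8286·3 = 4.4065.
u_3 = c_3 − 0.4472·q_1 − 4.4065·q_2 = (2.3404, -0.4255, -0.8511).
‖u_3‖ = 2.5265, so q_3 = (0.9264, -0.1684, -0.3369).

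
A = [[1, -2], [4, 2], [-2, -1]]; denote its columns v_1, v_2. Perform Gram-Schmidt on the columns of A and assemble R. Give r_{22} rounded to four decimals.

v_1 = (1, 4, -2); ‖v_1‖ = 4.5826, so e_1 = (0.2182, 0.8729, -0.4364).
e_1·v_2 = 0.2182·(-2) + 0.8729·2 + (-0.4364)·(-1) = 1.7457.
u_2 = v_2 − 1.7457·e_1 = (-2.3810, 0.4762, -0.2381).
r_{22} = ‖u_2‖ = 2.4398.

r_{22} = 2.4398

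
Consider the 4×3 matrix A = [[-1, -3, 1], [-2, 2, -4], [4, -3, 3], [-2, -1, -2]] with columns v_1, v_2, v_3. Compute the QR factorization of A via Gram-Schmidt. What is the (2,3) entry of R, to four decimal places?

v_1 = (-1, -2, 4, -2); ‖v_1‖ = 5.0000, so q_1 = (-0.2000, -0.4000, 0.8000, -0.4000).
q_1·v_2 = (-0.2000)·(-3) + (-0.4000)·2 + 0.8000·(-3) + (-0.4000)·(-1) = -2.2000.
u_2 = v_2 + 2.2000·q_1 = (-3.4400, 1.1200, -1.2400, -1.8800).
‖u_2‖ = 4.2615, so q_2 = (-0.8072, 0.2628, -0.2910, -0.4412).
r_{23} = q_2·v_3 = -1.8491.

r_{23} = -1.8491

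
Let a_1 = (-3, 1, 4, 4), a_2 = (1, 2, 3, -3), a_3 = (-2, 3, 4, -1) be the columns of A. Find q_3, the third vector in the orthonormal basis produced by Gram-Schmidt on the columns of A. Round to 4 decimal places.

q_3 = (-0.7499, 0.4555, -0.3650, -0.3113)

a_1 = (-3, 1, 4, 4); ‖a_1‖ = 6.4807, so q_1 = (-0.4629, 0.1543, 0.6172, 0.6172).
q_1·a_2 = (-0.4629)·1 + 0.1543·2 + 0.6172·3 + 0.6172·(-3) = -0.1543.
u_2 = a_2 + 0.1543·q_1 = (0.9286, 2.0238, 3.0952, -2.9048).
‖u_2‖ = 4.7933, so q_2 = (0.1937, 0.4222, 0.6457, -0.6060).
q_1·a_3 = (-0.4629)·(-2) + 0.1543·3 + 0.6172·4 + 0.6172·(-1) = 3.2404; q_2·a_3 = 0.1937·(-2) + 0.4222·3 + 0.6457·4 + (-0.6060)·(-1) = 4.0681.
u_3 = a_3 − 3.2404·q_1 − 4.0681·q_2 = (-1.2881, 0.7824, -0.6269, -0.5347).
‖u_3‖ = 1.7176, so q_3 = (-0.7499, 0.4555, -0.3650, -0.3113).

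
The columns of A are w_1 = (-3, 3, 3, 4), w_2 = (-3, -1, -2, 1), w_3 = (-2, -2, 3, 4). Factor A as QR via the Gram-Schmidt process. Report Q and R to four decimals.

Q = [[-0.4575, -0.7114, 0.1021], [0.4575, -0.3344, -0.8172], [0.4575, -0.5959, 0.4365], [0.6100, 0.1642, 0.3621]], R = [[6.5574, 0.6100, 3.8125], [0.0000, 3.8246, 0.9607], [0.0000, 0.0000, 4.1883]]

w_1 = (-3, 3, 3, 4); ‖w_1‖ = 6.5574, so e_1 = (-0.4575, 0.4575, 0.4575, 0.6100).
e_1·w_2 = (-0.4575)·(-3) + 0.4575·(-1) + 0.4575·(-2) + 0.6100·1 = 0.6100.
u_2 = w_2 − 0.6100·e_1 = (-2.7209, -1.2791, -2.2791, 0.6279).
‖u_2‖ = 3.8246, so e_2 = (-0.7114, -0.3344, -0.5959, 0.1642).
e_1·w_3 = (-0.4575)·(-2) + 0.4575·(-2) + 0.4575·3 + 0.6100·4 = 3.8125; e_2·w_3 = (-0.7114)·(-2) + (-0.3344)·(-2) + (-0.5959)·3 + 0.1642·4 = 0.9607.
u_3 = w_3 − 3.8125·e_1 − 0.9607·e_2 = (0.4277, -3.4229, 1.8283, 1.5167).
‖u_3‖ = 4.1883, so e_3 = (0.1021, -0.8172, 0.4365, 0.3621).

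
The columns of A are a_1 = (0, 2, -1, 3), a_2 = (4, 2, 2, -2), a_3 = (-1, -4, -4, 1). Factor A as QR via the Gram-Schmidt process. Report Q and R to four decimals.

q_1 = a_1/‖a_1‖ = (0, 2, -1, 3)/3.7417 = (0.0000, 0.5345, -0.2673, 0.8018).
r_{12} = q_1·a_2 = -1.0690.
u_2 = a_2 + 1.0690·q_1 = (4.0000, 2.5714, 1.7143, -1.1429).
‖u_2‖ = 5.1824, so q_2 = (0.7718, 0.4962, 0.3308, -0.2205).
r_{13} = q_1·a_3 = -0.2673; r_{23} = q_2·a_3 = -4.3003.
u_3 = a_3 + 0.2673·q_1 + 4.3003·q_2 = (2.3191, -1.7234, -2.6489, 0.2660).
‖u_3‖ = 3.9289, so q_3 = (0.5903, -0.4386, -0.6742, 0.0677).

Q = [[0.0000, 0.7718, 0.5903], [0.5345, 0.4962, -0.4386], [-0.2673, 0.3308, -0.6742], [0.8018, -0.2205, 0.0677]], R = [[3.7417, -1.0690, -0.2673], [0.0000, 5.1824, -4.3003], [0.0000, 0.0000, 3.9289]]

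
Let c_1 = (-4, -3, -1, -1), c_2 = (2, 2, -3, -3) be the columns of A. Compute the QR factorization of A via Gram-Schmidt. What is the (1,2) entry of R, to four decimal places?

q_1 = c_1/‖c_1‖ = (-4, -3, -1, -1)/5.1962 = (-0.7698, -0.5774, -0.1925, -0.1925).
r_{12} = q_1·c_2 = -1.5396.

r_{12} = -1.5396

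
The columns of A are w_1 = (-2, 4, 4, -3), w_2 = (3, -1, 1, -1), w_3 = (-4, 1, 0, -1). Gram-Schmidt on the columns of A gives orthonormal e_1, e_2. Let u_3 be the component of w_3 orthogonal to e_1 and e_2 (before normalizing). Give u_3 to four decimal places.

w_1 = (-2, 4, 4, -3); ‖w_1‖ = 6.7082, so e_1 = (-0.2981, 0.5963, 0.5963, -0.4472).
e_1·w_2 = (-0.2981)·3 + 0.5963·(-1) + 0.5963·1 + (-0.4472)·(-1) = -0.4472.
u_2 = w_2 + 0.4472·e_1 = (2.8667, -0.7333, 1.2667, -1.2000).
‖u_2‖ = 3.4351, so e_2 = (0.8345, -0.2135, 0.3687, -0.3493).
e_1·w_3 = (-0.2981)·(-4) + 0.5963·1 + 0.5963·0 + (-0.4472)·(-1) = 2.2361; e_2·w_3 = 0.8345·(-4) + (-0.2135)·1 + 0.3687·0 + (-0.3493)·(-1) = -3.2022.
u_3 = w_3 − 2.2361·e_1 + 3.2022·e_2 = (-0.6610, -1.0169, -0.1525, -1.1186).

u_3 = (-0.6610, -1.0169, -0.1525, -1.1186)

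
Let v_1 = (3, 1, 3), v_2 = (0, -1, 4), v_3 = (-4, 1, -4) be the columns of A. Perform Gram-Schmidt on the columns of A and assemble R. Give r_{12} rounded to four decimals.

r_{12} = 2.5236

v_1 = (3, 1, 3); ‖v_1‖ = 4.3589, so q_1 = (0.6882, 0.2294, 0.6882).
r_{12} = q_1·v_2 = 2.5236.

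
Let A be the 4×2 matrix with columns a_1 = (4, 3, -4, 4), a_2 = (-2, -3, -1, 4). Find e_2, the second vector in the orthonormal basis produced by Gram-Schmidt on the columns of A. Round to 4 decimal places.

a_1 = (4, 3, -4, 4); ‖a_1‖ = 7.5498, so e_1 = (0.5298, 0.3974, -0.5298, 0.5298).
e_1·a_2 = 0.5298·(-2) + 0.3974·(-3) + (-0.5298)·(-1) + 0.5298·4 = 0.3974.
u_2 = a_2 − 0.3974·e_1 = (-2.2105, -3.1579, -0.7895, 3.7895).
‖u_2‖ = 5.4628, so e_2 = (-0.4047, -0.5781, -0.1445, 0.6937).

e_2 = (-0.4047, -0.5781, -0.1445, 0.6937)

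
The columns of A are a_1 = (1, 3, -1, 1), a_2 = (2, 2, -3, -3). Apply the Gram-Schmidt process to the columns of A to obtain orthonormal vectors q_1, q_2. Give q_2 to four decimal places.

q_1 = a_1/‖a_1‖ = (1, 3, -1, 1)/3.4641 = (0.2887, 0.8660, -0.2887, 0.2887).
r_{12} = q_1·a_2 = 2.3094.
u_2 = a_2 − 2.3094·q_1 = (1.3333, 0.0000, -2.3333, -3.6667).
‖u_2‖ = 4.5461, so q_2 = (0.2933, 0.0000, -0.5133, -0.8066).

q_2 = (0.2933, 0.0000, -0.5133, -0.8066)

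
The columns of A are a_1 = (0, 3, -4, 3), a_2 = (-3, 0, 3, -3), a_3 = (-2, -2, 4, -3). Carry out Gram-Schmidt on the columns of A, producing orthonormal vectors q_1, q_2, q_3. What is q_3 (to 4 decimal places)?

q_3 = (-0.5504, -0.5180, 0.0971, 0.6475)

a_1 = (0, 3, -4, 3); ‖a_1‖ = 5.8310, so q_1 = (0.0000, 0.5145, -0.6860, 0.5145).
q_1·a_2 = 0.0000·(-3) + 0.5145·0 + (-0.6860)·3 + 0.5145·(-3) = -3.6015.
u_2 = a_2 + 3.6015·q_1 = (-3.0000, 1.8529, 0.5294, -1.1471).
‖u_2‖ = 3.7456, so q_2 = (-0.8009, 0.4947, 0.1413, -0.3062).
q_1·a_3 = 0.0000·(-2) + 0.5145·(-2) + (-0.6860)·4 + 0.5145·(-3) = -5.3165; q_2·a_3 = (-0.8009)·(-2) + 0.4947·(-2) + 0.1413·4 + (-0.3062)·(-3) = 2.0966.
u_3 = a_3 + 5.3165·q_1 − 2.0966·q_2 = (-0.3208, -0.3019, 0.0566, 0.3774).
‖u_3‖ = 0.5828, so q_3 = (-0.5504, -0.5180, 0.0971, 0.6475).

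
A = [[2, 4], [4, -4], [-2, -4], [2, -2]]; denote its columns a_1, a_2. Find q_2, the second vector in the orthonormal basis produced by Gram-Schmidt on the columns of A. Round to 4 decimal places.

q_2 = (0.5976, -0.4781, -0.5976, -0.2390)

q_1 = a_1/‖a_1‖ = (2, 4, -2, 2)/5.2915 = (0.3780, 0.7559, -0.3780, 0.3780).
r_{12} = q_1·a_2 = -0.7559.
u_2 = a_2 + 0.7559·q_1 = (4.2857, -3.4286, -4.2857, -1.7143).
‖u_2‖ = 7.1714, so q_2 = (0.5976, -0.4781, -0.5976, -0.2390).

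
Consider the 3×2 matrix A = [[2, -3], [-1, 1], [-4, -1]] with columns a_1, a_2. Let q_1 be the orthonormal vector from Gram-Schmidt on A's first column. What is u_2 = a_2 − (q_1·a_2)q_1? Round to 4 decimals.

u_2 = (-2.7143, 0.8571, -1.5714)

q_1 = a_1/‖a_1‖ = (2, -1, -4)/4.5826 = (0.4364, -0.2182, -0.8729).
r_{12} = q_1·a_2 = -0.6547.
u_2 = a_2 + 0.6547·q_1 = (-2.7143, 0.8571, -1.5714).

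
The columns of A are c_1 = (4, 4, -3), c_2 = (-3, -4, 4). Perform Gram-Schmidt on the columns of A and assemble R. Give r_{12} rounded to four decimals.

e_1 = c_1/‖c_1‖ = (4, 4, -3)/6.4031 = (0.6247, 0.6247, -0.4685).
r_{12} = e_1·c_2 = -6.2470.

r_{12} = -6.2470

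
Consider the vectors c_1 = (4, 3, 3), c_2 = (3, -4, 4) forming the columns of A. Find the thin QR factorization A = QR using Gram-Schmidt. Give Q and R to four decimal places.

Q = [[0.6860, 0.2619], [0.5145, -0.8343], [0.5145, 0.4851]], R = [[5.8310, 2.0580], [0.0000, 6.0634]]

c_1 = (4, 3, 3); ‖c_1‖ = 5.8310, so e_1 = (0.6860, 0.5145, 0.5145).
e_1·c_2 = 0.6860·3 + 0.5145·(-4) + 0.5145·4 = 2.0580.
u_2 = c_2 − 2.0580·e_1 = (1.5882, -5.0588, 2.9412).
‖u_2‖ = 6.0634, so e_2 = (0.2619, -0.8343, 0.4851).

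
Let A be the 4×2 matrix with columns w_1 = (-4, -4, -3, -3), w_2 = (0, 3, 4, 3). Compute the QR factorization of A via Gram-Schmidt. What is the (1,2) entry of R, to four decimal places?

r_{12} = -4.6669

w_1 = (-4, -4, -3, -3); ‖w_1‖ = 7.0711, so e_1 = (-0.5657, -0.5657, -0.4243, -0.4243).
r_{12} = e_1·w_2 = -4.6669.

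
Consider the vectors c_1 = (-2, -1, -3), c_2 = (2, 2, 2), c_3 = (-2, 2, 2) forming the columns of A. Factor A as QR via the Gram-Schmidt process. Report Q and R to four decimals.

c_1 = (-2, -1, -3); ‖c_1‖ = 3.7417, so q_1 = (-0.5345, -0.2673, -0.8018).
q_1·c_2 = (-0.5345)·2 + (-0.2673)·2 + (-0.8018)·2 = -3.2071.
u_2 = c_2 + 3.2071·q_1 = (0.2857, 1.1429, -0.5714).
‖u_2‖ = 1.3093, so q_2 = (0.2182, 0.8729, -0.4364).
q_1·c_3 = (-0.5345)·(-2) + (-0.2673)·2 + (-0.8018)·2 = -1.0690; q_2·c_3 = 0.2182·(-2) + 0.8729·2 + (-0.4364)·2 = 0.4364.
u_3 = c_3 + 1.0690·q_1 − 0.4364·q_2 = (-2.6667, 1.3333, 1.3333).
‖u_3‖ = 3.2660, so q_3 = (-0.8165, 0.4082, 0.4082).

Q = [[-0.5345, 0.2182, -0.8165], [-0.2673, 0.8729, 0.4082], [-0.8018, -0.4364, 0.4082]], R = [[3.7417, -3.2071, -1.0690], [0.0000, 1.3093, 0.4364], [0.0000, 0.0000, 3.2660]]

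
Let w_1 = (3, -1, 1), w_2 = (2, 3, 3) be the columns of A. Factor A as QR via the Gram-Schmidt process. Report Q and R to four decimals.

w_1 = (3, -1, 1); ‖w_1‖ = 3.3166, so q_1 = (0.9045, -0.3015, 0.3015).
q_1·w_2 = 0.9045·2 + (-0.3015)·3 + 0.3015·3 = 1.8091.
u_2 = w_2 − 1.8091·q_1 = (0.3636, 3.5455, 2.4545).
‖u_2‖ = 4.3275, so q_2 = (0.0840, 0.8193, 0.5672).

Q = [[0.9045, 0.0840], [-0.3015, 0.8193], [0.3015, 0.5672]], R = [[3.3166, 1.8091], [0.0000, 4.3275]]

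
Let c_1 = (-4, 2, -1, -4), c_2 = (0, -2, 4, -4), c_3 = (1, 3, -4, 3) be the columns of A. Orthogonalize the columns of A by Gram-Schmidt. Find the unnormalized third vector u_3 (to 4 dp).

c_1 = (-4, 2, -1, -4); ‖c_1‖ = 6.0828, so q_1 = (-0.6576, 0.3288, -0.1644, -0.6576).
q_1·c_2 = (-0.6576)·0 + 0.3288·(-2) + (-0.1644)·4 + (-0.6576)·(-4) = 1.3152.
u_2 = c_2 − 1.3152·q_1 = (0.8649, -2.4324, 4.2162, -3.1351).
‖u_2‖ = 5.8541, so q_2 = (0.1477, -0.4155, 0.7202, -0.5355).
q_1·c_3 = (-0.6576)·1 + 0.3288·3 + (-0.1644)·(-4) + (-0.6576)·3 = -0.9864; q_2·c_3 = 0.1477·1 + (-0.4155)·3 + 0.7202·(-4) + (-0.5355)·3 = -5.5863.
u_3 = c_3 + 0.9864·q_1 + 5.5863·q_2 = (1.1767, 1.0032, -0.1388, -0.6404).

u_3 = (1.1767, 1.0032, -0.1388, -0.6404)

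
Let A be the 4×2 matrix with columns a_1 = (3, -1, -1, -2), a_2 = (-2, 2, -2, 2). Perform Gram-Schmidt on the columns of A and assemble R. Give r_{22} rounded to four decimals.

r_{22} = 3.0551

a_1 = (3, -1, -1, -2); ‖a_1‖ = 3.8730, so e_1 = (0.7746, -0.2582, -0.2582, -0.5164).
e_1·a_2 = 0.7746·(-2) + (-0.2582)·2 + (-0.2582)·(-2) + (-0.5164)·2 = -2.5820.
u_2 = a_2 + 2.5820·e_1 = (0.0000, 1.3333, -2.6667, 0.6667).
r_{22} = ‖u_2‖ = 3.0551.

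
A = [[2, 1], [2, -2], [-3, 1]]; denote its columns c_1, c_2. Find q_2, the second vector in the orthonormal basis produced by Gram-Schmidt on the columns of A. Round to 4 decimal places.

q_2 = (0.7463, -0.6633, 0.0553)

q_1 = c_1/‖c_1‖ = (2, 2, -3)/4.1231 = (0.4851, 0.4851, -0.7276).
r_{12} = q_1·c_2 = -1.2127.
u_2 = c_2 + 1.2127·q_1 = (1.5882, -1.4118, 0.1176).
‖u_2‖ = 2.1282, so q_2 = (0.7463, -0.6633, 0.0553).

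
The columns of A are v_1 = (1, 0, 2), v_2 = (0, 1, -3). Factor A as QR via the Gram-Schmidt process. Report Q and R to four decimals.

Q = [[0.4472, 0.7171], [0.0000, 0.5976], [0.8944, -0.3586]], R = [[2.2361, -2.6833], [0.0000, 1.6733]]

v_1 = (1, 0, 2); ‖v_1‖ = 2.2361, so q_1 = (0.4472, 0.0000, 0.8944).
q_1·v_2 = 0.4472·0 + 0.0000·1 + 0.8944·(-3) = -2.6833.
u_2 = v_2 + 2.6833·q_1 = (1.2000, 1.0000, -0.6000).
‖u_2‖ = 1.6733, so q_2 = (0.7171, 0.5976, -0.3586).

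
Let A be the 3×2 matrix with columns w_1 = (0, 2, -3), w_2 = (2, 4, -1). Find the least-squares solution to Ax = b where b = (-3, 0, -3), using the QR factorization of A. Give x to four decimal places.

w_1 = (0, 2, -3); ‖w_1‖ = 3.6056, so e_1 = (0.0000, 0.5547, -0.8321).
e_1·w_2 = 0.0000·2 + 0.5547·4 + (-0.8321)·(-1) = 3.0509.
u_2 = w_2 − 3.0509·e_1 = (2.0000, 2.3077, 1.5385).
‖u_2‖ = 3.4194, so e_2 = (0.5849, 0.6749, 0.4499).
Qᵀb = (2.4962, -3.1045).
Back-substitute: x_2 = -3.1045/3.4194 = -0.9079.
x_1 = (2.4962 − 3.0509·(-0.9079))/3.6056 = 1.4605.

x = (1.4605, -0.9079)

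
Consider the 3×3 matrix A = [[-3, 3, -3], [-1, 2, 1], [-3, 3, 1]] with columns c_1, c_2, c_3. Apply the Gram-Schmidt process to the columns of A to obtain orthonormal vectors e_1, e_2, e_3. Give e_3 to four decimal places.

e_3 = (-0.7071, 0.0000, 0.7071)

c_1 = (-3, -1, -3); ‖c_1‖ = 4.3589, so e_1 = (-0.6882, -0.2294, -0.6882).
e_1·c_2 = (-0.6882)·3 + (-0.2294)·2 + (-0.6882)·3 = -4.5883.
u_2 = c_2 + 4.5883·e_1 = (-0.1579, 0.9474, -0.1579).
‖u_2‖ = 0.9733, so e_2 = (-0.1622, 0.9733, -0.1622).
e_1·c_3 = (-0.6882)·(-3) + (-0.2294)·1 + (-0.6882)·1 = 1.1471; e_2·c_3 = (-0.1622)·(-3) + 0.9733·1 + (-0.1622)·1 = 1.2978.
u_3 = c_3 − 1.1471·e_1 − 1.2978·e_2 = (-2.0000, 0.0000, 2.0000).
‖u_3‖ = 2.8284, so e_3 = (-0.7071, 0.0000, 0.7071).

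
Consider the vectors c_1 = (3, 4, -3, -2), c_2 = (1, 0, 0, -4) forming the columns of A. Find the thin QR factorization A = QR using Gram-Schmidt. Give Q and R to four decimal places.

Q = [[0.4867, 0.0354], [0.6489, -0.3115], [-0.4867, 0.2336], [-0.3244, -0.9204]], R = [[6.1644, 1.7844], [0.0000, 3.7170]]

q_1 = c_1/‖c_1‖ = (3, 4, -3, -2)/6.1644 = (0.4867, 0.6489, -0.4867, -0.3244).
r_{12} = q_1·c_2 = 1.7844.
u_2 = c_2 − 1.7844·q_1 = (0.1316, -1.1579, 0.8684, -3.4211).
‖u_2‖ = 3.7170, so q_2 = (0.0354, -0.3115, 0.2336, -0.9204).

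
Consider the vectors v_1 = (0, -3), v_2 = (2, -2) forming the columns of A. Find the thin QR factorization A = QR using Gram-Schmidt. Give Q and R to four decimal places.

v_1 = (0, -3); ‖v_1‖ = 3.0000, so q_1 = (0.0000, -1.0000).
q_1·v_2 = 0.0000·2 + (-1.0000)·(-2) = 2.0000.
u_2 = v_2 − 2.0000·q_1 = (2.0000, 0.0000).
‖u_2‖ = 2.0000, so q_2 = (1.0000, 0.0000).

Q = [[0.0000, 1.0000], [-1.0000, 0.0000]], R = [[3.0000, 2.0000], [0.0000, 2.0000]]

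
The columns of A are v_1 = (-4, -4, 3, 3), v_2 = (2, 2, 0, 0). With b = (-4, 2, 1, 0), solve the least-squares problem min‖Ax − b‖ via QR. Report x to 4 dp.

x = (0.1667, -0.1667)

v_1 = (-4, -4, 3, 3); ‖v_1‖ = 7.0711, so e_1 = (-0.5657, -0.5657, 0.4243, 0.4243).
e_1·v_2 = (-0.5657)·2 + (-0.5657)·2 + 0.4243·0 + 0.4243·0 = -2.2627.
u_2 = v_2 + 2.2627·e_1 = (0.7200, 0.7200, 0.9600, 0.9600).
‖u_2‖ = 1.6971, so e_2 = (0.4243, 0.4243, 0.5657, 0.5657).
Qᵀb = (1.5556, -0.2828).
Back-substitute: x_2 = -0.2828/1.6971 = -0.1667.
x_1 = (1.5556 + 2.2627·(-0.1667))/7.0711 = 0.1667.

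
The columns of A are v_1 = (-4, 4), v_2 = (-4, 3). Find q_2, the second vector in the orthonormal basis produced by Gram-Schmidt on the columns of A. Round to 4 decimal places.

v_1 = (-4, 4); ‖v_1‖ = 5.6569, so q_1 = (-0.7071, 0.7071).
q_1·v_2 = (-0.7071)·(-4) + 0.7071·3 = 4.9497.
u_2 = v_2 − 4.9497·q_1 = (-0.5000, -0.5000).
‖u_2‖ = 0.7071, so q_2 = (-0.7071, -0.7071).

q_2 = (-0.7071, -0.7071)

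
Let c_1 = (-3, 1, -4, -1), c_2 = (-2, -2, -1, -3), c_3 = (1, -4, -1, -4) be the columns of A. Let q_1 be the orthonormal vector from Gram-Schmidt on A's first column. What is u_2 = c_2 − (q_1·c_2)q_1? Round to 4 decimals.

q_1 = c_1/‖c_1‖ = (-3, 1, -4, -1)/5.1962 = (-0.5774, 0.1925, -0.7698, -0.1925).
r_{12} = q_1·c_2 = 2.1170.
u_2 = c_2 − 2.1170·q_1 = (-0.7778, -2.4074, 0.6296, -2.5926).

u_2 = (-0.7778, -2.4074, 0.6296, -2.5926)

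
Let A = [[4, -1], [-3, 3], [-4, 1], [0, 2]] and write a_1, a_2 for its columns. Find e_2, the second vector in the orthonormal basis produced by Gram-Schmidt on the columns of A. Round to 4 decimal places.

e_1 = a_1/‖a_1‖ = (4, -3, -4, 0)/6.4031 = (0.6247, -0.4685, -0.6247, 0.0000).
r_{12} = e_1·a_2 = -2.6550.
u_2 = a_2 + 2.6550·e_1 = (0.6585, 1.7561, -0.6585, 2.0000).
‖u_2‖ = 2.8198, so e_2 = (0.2335, 0.6228, -0.2335, 0.7093).

e_2 = (0.2335, 0.6228, -0.2335, 0.7093)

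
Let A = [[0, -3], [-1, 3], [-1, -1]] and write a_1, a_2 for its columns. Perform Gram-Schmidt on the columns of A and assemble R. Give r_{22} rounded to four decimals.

e_1 = a_1/‖a_1‖ = (0, -1, -1)/1.4142 = (0.0000, -0.7071, -0.7071).
r_{12} = e_1·a_2 = -1.4142.
u_2 = a_2 + 1.4142·e_1 = (-3.0000, 2.0000, -2.0000).
r_{22} = ‖u_2‖ = 4.1231.

r_{22} = 4.1231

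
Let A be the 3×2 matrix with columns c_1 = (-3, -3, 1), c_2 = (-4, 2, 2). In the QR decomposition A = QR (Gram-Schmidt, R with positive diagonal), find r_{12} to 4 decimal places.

r_{12} = 1.8353

e_1 = c_1/‖c_1‖ = (-3, -3, 1)/4.3589 = (-0.6882, -0.6882, 0.2294).
r_{12} = e_1·c_2 = 1.8353.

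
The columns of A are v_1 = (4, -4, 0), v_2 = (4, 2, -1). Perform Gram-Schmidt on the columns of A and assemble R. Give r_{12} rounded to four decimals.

q_1 = v_1/‖v_1‖ = (4, -4, 0)/5.6569 = (0.7071, -0.7071, 0.0000).
r_{12} = q_1·v_2 = 1.4142.

r_{12} = 1.4142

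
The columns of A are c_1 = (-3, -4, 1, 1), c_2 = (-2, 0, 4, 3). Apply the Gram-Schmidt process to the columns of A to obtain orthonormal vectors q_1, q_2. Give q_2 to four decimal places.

c_1 = (-3, -4, 1, 1); ‖c_1‖ = 5.1962, so q_1 = (-0.5774, -0.7698, 0.1925, 0.1925).
q_1·c_2 = (-0.5774)·(-2) + (-0.7698)·0 + 0.1925·4 + 0.1925·3 = 2.5019.
u_2 = c_2 − 2.5019·q_1 = (-0.5556, 1.9259, 3.5185, 2.5185).
‖u_2‖ = 4.7687, so q_2 = (-0.1165, 0.4039, 0.7378, 0.5281).

q_2 = (-0.1165, 0.4039, 0.7378, 0.5281)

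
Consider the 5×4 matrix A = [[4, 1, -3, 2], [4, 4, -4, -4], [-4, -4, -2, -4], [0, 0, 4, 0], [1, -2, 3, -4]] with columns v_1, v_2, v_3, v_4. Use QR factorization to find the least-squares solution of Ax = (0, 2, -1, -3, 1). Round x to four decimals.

v_1 = (4, 4, -4, 0, 1); ‖v_1‖ = 7.0000, so e_1 = (0.5714, 0.5714, -0.5714, 0.0000, 0.1429).
e_1·v_2 = 0.5714·1 + 0.5714·4 + (-0.5714)·(-4) + 0.0000·0 + 0.1429·(-2) = 4.8571.
u_2 = v_2 − 4.8571·e_1 = (-1.7755, 1.2245, -1.2245, 0.0000, -2.6939).
‖u_2‖ = 3.6617, so e_2 = (-0.4849, 0.3344, -0.3344, 0.0000, -0.7357).
e_1·v_3 = 0.5714·(-3) + 0.5714·(-4) + (-0.5714)·(-2) + 0.0000·4 + 0.1429·3 = -2.4286; e_2·v_3 = (-0.4849)·(-3) + 0.3344·(-4) + (-0.3344)·(-2) + 0.0000·4 + (-0.7357)·3 = -1.4212.
u_3 = v_3 + 2.4286·e_1 + 1.4212·e_2 = (-2.3014, -2.1370, -3.8630, 4.0000, 2.3014).
‖u_3‖ = 6.7884, so e_3 = (-0.3390, -0.3148, -0.5691, 0.5892, 0.3390).
e_1·v_4 = 0.5714·2 + 0.5714·(-4) + (-0.5714)·(-4) + 0.0000·0 + 0.1429·(-4) = 0.5714; e_2·v_4 = (-0.4849)·2 + 0.3344·(-4) + (-0.3344)·(-4) + 0.0000·0 + (-0.7357)·(-4) = 1.9730; e_3·v_4 = (-0.3390)·2 + (-0.3148)·(-4) + (-0.5691)·(-4) + 0.5892·0 + 0.3390·(-4) = 1.5014.
u_4 = v_4 − 0.5714·e_1 − 1.9730·e_2 − 1.5014·e_3 = (3.1391, -4.5137, -2.1593, -0.8847, -3.1391).
‖u_4‖ = 6.7474, so e_4 = (0.4652, -0.6690, -0.3200, -0.1311, -0.4652).
Qᵀb = (1.8571, 0.2675, -1.4892, -1.0898).
Back-substitute: x_4 = -1.0898/6.7474 = -0.1615.
x_3 = (-1.4892 − 1.5014·(-0.1615))/6.7884 = -0.1837.
x_2 = (0.2675 + 1.4212·(-0.1837) − 1.9730·(-0.1615))/3.6617 = 0.0888.
x_1 = (1.8571 − 4.8571·0.0888 + 2.4286·(-0.1837) − 0.5714·(-0.1615))/7.0000 = 0.1532.

x = (0.1532, 0.0888, -0.1837, -0.1615)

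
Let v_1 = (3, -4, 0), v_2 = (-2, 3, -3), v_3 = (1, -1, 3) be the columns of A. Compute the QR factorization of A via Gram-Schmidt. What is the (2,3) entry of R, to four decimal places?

r_{23} = -2.9801

v_1 = (3, -4, 0); ‖v_1‖ = 5.0000, so q_1 = (0.6000, -0.8000, 0.0000).
q_1·v_2 = 0.6000·(-2) + (-0.8000)·3 + 0.0000·(-3) = -3.6000.
u_2 = v_2 + 3.6000·q_1 = (0.1600, 0.1200, -3.0000).
‖u_2‖ = 3.0067, so q_2 = (0.0532, 0.0399, -0.9978).
r_{23} = q_2·v_3 = -2.9801.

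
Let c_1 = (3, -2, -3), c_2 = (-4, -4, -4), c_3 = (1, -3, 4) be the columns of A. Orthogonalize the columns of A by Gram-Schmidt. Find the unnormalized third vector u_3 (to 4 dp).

e_1 = c_1/‖c_1‖ = (3, -2, -3)/4.6904 = (0.6396, -0.4264, -0.6396).
r_{12} = e_1·c_2 = 1.7056.
u_2 = c_2 − 1.7056·e_1 = (-5.0909, -3.2727, -2.9091).
‖u_2‖ = 6.7150, so e_2 = (-0.7581, -0.4874, -0.4332).
r_{13} = e_1·c_3 = -0.6396; r_{23} = e_2·c_3 = -1.0289.
u_3 = c_3 + 0.6396·e_1 + 1.0289·e_2 = (0.6290, -3.7742, 3.1452).

u_3 = (0.6290, -3.7742, 3.1452)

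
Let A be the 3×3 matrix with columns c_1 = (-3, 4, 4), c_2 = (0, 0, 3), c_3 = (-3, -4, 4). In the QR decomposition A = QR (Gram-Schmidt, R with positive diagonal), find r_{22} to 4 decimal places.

c_1 = (-3, 4, 4); ‖c_1‖ = 6.4031, so e_1 = (-0.4685, 0.6247, 0.6247).
e_1·c_2 = (-0.4685)·0 + 0.6247·0 + 0.6247·3 = 1.8741.
u_2 = c_2 − 1.8741·e_1 = (0.8780, -1.1707, 1.8293).
r_{22} = ‖u_2‖ = 2.3426.

r_{22} = 2.3426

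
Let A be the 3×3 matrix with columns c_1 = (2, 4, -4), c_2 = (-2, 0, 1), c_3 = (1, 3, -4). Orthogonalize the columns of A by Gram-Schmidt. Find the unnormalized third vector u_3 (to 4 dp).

e_1 = c_1/‖c_1‖ = (2, 4, -4)/6.0000 = (0.3333, 0.6667, -0.6667).
r_{12} = e_1·c_2 = -1.3333.
u_2 = c_2 + 1.3333·e_1 = (-1.5556, 0.8889, 0.1111).
‖u_2‖ = 1.7951, so e_2 = (-0.8666, 0.4952, 0.0619).
r_{13} = e_1·c_3 = 5.0000; r_{23} = e_2·c_3 = 0.3714.
u_3 = c_3 − 5.0000·e_1 − 0.3714·e_2 = (-0.3448, -0.5172, -0.6897).

u_3 = (-0.3448, -0.5172, -0.6897)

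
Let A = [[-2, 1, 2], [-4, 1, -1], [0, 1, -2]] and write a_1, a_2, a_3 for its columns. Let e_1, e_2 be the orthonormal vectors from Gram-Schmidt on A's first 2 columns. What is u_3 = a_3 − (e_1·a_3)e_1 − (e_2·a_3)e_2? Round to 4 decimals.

u_3 = (2.3333, -1.1667, -1.1667)

e_1 = a_1/‖a_1‖ = (-2, -4, 0)/4.4721 = (-0.4472, -0.8944, 0.0000).
r_{12} = e_1·a_2 = -1.3416.
u_2 = a_2 + 1.3416·e_1 = (0.4000, -0.2000, 1.0000).
‖u_2‖ = 1.0954, so e_2 = (0.3651, -0.1826, 0.9129).
r_{13} = e_1·a_3 = 0.0000; r_{23} = e_2·a_3 = -0.9129.
u_3 = a_3 + 0.0000·e_1 + 0.9129·e_2 = (2.3333, -1.1667, -1.1667).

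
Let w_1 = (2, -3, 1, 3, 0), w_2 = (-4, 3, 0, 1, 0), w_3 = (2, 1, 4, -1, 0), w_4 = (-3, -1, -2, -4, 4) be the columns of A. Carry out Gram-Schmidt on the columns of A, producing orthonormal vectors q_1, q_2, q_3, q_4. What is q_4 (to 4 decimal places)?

q_4 = (-0.3542, -0.3951, 0.2180, -0.2316, 0.7857)

w_1 = (2, -3, 1, 3, 0); ‖w_1‖ = 4.7958, so q_1 = (0.4170, -0.6255, 0.2085, 0.6255, 0.0000).
q_1·w_2 = 0.4170·(-4) + (-0.6255)·3 + 0.2085·0 + 0.6255·1 + 0.0000·0 = -2.9192.
u_2 = w_2 + 2.9192·q_1 = (-2.7826, 1.1739, 0.6087, 2.8261, 0.0000).
‖u_2‖ = 4.1807, so q_2 = (-0.6656, 0.2808, 0.1456, 0.6760, 0.0000).
q_1·w_3 = 0.4170·2 + (-0.6255)·1 + 0.2085·4 + 0.6255·(-1) + 0.0000·0 = 0.4170; q_2·w_3 = (-0.6656)·2 + 0.2808·1 + 0.1456·4 + 0.6760·(-1) + 0.0000·0 = -1.1440.
u_3 = w_3 − 0.4170·q_1 + 1.1440·q_2 = (1.0647, 1.5821, 4.0796, -0.4876, 0.0000).
‖u_3‖ = 4.5296, so q_3 = (0.2350, 0.3493, 0.9007, -0.1076, 0.0000).
q_1·w_4 = 0.4170·(-3) + (-0.6255)·(-1) + 0.2085·(-2) + 0.6255·(-4) + 0.0000·4 = -3.5447; q_2·w_4 = (-0.6656)·(-3) + 0.2808·(-1) + 0.1456·(-2) + 0.6760·(-4) + 0.0000·4 = -1.2792; q_3·w_4 = 0.2350·(-3) + 0.3493·(-1) + 0.9007·(-2) + (-0.1076)·(-4) + 0.0000·4 = -2.4252.
u_4 = w_4 + 3.5447·q_1 + 1.2792·q_2 + 2.4252·q_3 = (-1.8031, -2.0112, 1.1096, -1.1790, 4.0000).
‖u_4‖ = 5.0909, so q_4 = (-0.3542, -0.3951, 0.2180, -0.2316, 0.7857).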